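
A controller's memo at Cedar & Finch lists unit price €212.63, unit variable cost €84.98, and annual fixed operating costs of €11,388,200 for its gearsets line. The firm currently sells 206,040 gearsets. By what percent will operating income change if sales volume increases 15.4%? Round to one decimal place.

+27.2%

At 206,040 units, contribution = 206,040 × €127.65 = €26,301,006.00.
EBIT = €26,301,006.00 − €11,388,200 = €14,912,806.00.
Degree of operating leverage = €26,301,006.00 / €14,912,806.00 = 1.7637.
Operating income changes by 1.7637 × +15.4% = +27.2%.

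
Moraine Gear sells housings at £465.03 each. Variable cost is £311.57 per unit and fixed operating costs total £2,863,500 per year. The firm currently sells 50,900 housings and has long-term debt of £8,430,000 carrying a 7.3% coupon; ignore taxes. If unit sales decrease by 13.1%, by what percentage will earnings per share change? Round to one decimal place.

-23.6%

At 50,900 units, contribution = 50,900 × £153.46 = £7,811,114.00.
EBIT = £7,811,114.00 − £2,863,500 = £4,947,614.00.
After interest of £615,390.00, pre-tax earnings = £4,332,224.00.
Degree of combined leverage = contribution ÷ (EBIT − I) = £7,811,114.00 ÷ £4,332,224.00 = 1.8030.
EPS therefore changes by 1.8030 × (-13.1%) = -23.6%.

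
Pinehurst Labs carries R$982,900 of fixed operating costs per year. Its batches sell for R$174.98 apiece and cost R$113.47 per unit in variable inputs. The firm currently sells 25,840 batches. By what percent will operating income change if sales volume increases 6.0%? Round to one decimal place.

At 25,840 units, contribution = 25,840 × R$61.51 = R$1,589,418.40.
Subtracting fixed costs: EBIT = R$1,589,418.40 − R$982,900 = R$606,518.40.
Degree of operating leverage = R$1,589,418.40 / R$606,518.40 = 2.6206.
So EBIT moves 2.6206 × (+6.0%) = +15.7%.

+15.7%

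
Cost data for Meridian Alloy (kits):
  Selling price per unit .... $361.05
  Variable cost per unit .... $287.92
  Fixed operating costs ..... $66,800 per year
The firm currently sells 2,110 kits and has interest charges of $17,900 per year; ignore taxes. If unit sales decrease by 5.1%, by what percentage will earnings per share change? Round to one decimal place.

Total contribution margin = 2,110 × $73.13 = $154,304.30.
Subtracting fixed costs: EBIT = $154,304.30 − $66,800 = $87,504.30.
Interest = $17,900.00, so EBIT − I = $69,604.30.
DCL = total CM / (EBIT − I) = $154,304.30 / $69,604.30 = 2.2169.
%ΔEPS = DCL × %ΔSales = 2.2169 × -5.1% = -11.3%.

-11.3%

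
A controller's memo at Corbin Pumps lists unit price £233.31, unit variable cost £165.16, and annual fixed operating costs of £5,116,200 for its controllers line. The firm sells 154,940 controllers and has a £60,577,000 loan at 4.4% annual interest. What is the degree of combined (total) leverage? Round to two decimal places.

Contribution at this volume is 154,940 × £68.15 = £10,559,161.00.
Operating income = contribution − fixed costs = £10,559,161.00 − £5,116,200 = £5,442,961.00. Interest = £2,665,388.00, so EBIT − I = £2,777,573.00.
Degree of total leverage = total CM / (EBIT − interest) = £10,559,161.00 / £2,777,573.00 = 3.8016.

3.80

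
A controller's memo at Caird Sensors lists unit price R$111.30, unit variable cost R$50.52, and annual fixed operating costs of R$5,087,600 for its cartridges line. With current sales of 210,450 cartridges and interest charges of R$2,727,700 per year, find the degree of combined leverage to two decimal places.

2.57

Total contribution margin = 210,450 × R$60.78 = R$12,791,151.00.
Operating income = contribution − fixed costs = R$12,791,151.00 − R$5,087,600 = R$7,703,551.00. Interest = R$2,727,700.00.
DOL = R$12,791,151.00 ÷ R$7,703,551.00 = 1.6604; DFL = R$7,703,551.00 ÷ R$4,975,851.00 = 1.5482.
Combined leverage = 1.6604 × 1.5482 = 2.5706.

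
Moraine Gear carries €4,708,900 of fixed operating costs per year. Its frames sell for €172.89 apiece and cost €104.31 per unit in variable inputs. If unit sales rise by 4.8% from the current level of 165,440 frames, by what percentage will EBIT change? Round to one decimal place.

Total contribution margin = 165,440 × €68.58 = €11,345,875.20.
Subtracting fixed costs: EBIT = €11,345,875.20 − €4,708,900 = €6,636,975.20.
So DOL = total CM / EBIT = €11,345,875.20 / €6,636,975.20 = 1.7095.
%ΔEBIT = DOL × %ΔSales = 1.7095 × +4.8% = +8.2%.

+8.2%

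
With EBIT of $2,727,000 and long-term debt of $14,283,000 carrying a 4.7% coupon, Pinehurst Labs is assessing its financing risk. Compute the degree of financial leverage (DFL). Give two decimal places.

Annual interest charges come to $671,301.00.
Degree of financial leverage = EBIT / (EBIT − interest) = $2,727,000 / $2,055,699.00 = 1.3266.

1.33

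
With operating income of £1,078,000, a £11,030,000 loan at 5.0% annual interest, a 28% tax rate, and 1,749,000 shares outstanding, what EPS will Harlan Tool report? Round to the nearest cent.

£0.22

Interest = £551,500.00, so EBT = £1,078,000 − £551,500.00 = £526,500.00.
After tax at 28%: net income = £526,500.00 × 0.72 = £379,080.00.
Per share: £379,080.00 / 1,749,000 shares = £0.22.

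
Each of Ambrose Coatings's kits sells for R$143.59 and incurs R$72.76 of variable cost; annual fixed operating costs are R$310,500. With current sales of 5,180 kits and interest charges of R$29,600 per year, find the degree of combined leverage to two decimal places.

Total contribution margin = 5,180 × R$70.83 = R$366,899.40.
Subtracting fixed costs: EBIT = R$366,899.40 − R$310,500 = R$56,399.40. Interest = R$29,600.00, so EBIT − I = R$26,799.40.
Degree of total leverage = total CM / (EBIT − interest) = R$366,899.40 / R$26,799.40 = 13.6906.

13.69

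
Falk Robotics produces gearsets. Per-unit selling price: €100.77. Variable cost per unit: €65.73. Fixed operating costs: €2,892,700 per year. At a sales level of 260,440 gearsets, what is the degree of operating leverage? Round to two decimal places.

Contribution at this volume is 260,440 × €35.04 = €9,125,817.60.
EBIT = €9,125,817.60 − €2,892,700 = €6,233,117.60.
DOL = contribution ÷ EBIT = €9,125,817.60 ÷ €6,233,117.60 = 1.4641.

1.46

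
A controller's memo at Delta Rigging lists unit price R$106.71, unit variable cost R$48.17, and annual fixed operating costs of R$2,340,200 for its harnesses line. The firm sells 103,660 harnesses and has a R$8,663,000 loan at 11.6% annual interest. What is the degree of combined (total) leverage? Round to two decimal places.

2.23

Total contribution margin = 103,660 × R$58.54 = R$6,068,256.40.
EBIT = R$6,068,256.40 − R$2,340,200 = R$3,728,056.40. Interest = R$1,004,908.00.
DOL = R$6,068,256.40 ÷ R$3,728,056.40 = 1.6277; DFL = R$3,728,056.40 ÷ R$2,723,148.40 = 1.3690.
DCL = DOL × DFL = 1.6277 × 1.3690 = 2.2283.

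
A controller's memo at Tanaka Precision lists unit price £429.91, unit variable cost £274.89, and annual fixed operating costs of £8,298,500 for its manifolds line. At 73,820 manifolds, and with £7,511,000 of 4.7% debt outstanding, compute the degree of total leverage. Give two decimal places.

Contribution at this volume is 73,820 × £155.02 = £11,443,576.40.
Subtracting fixed costs: EBIT = £11,443,576.40 − £8,298,500 = £3,145,076.40. Interest = £353,017.00.
DOL = £11,443,576.40 ÷ £3,145,076.40 = 3.6386; DFL = £3,145,076.40 ÷ £2,792,059.40 = 1.1264.
Combined leverage = 3.6386 × 1.1264 = 4.0985.

4.10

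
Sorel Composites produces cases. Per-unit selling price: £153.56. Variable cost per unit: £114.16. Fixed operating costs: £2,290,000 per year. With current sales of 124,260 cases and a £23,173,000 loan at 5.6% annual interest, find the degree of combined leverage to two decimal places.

At 124,260 units, contribution = 124,260 × £39.40 = £4,895,844.00.
Subtracting fixed costs: EBIT = £4,895,844.00 − £2,290,000 = £2,605,844.00. Interest = £1,297,688.00.
DOL = £4,895,844.00 ÷ £2,605,844.00 = 1.8788; DFL = £2,605,844.00 ÷ £1,308,156.00 = 1.9920.
Combined leverage = 1.8788 × 1.9920 = 3.7426.

3.74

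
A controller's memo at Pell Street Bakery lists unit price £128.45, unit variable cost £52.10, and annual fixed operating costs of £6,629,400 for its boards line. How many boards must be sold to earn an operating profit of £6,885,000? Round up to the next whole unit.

177,006 boards

Contribution margin per unit = £128.45 − £52.10 = £76.35.
Required volume = (fixed costs + target profit) ÷ CM = (£6,629,400 + £6,885,000) ÷ £76.35 = 177,005.89, so 177,006 boards.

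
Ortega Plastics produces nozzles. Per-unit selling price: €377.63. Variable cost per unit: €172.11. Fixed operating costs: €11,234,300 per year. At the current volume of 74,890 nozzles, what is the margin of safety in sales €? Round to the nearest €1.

€7,638,395

Each unit contributes €377.63 − €172.11 = €205.52. Break-even units = €11,234,300 ÷ €205.52 = 54,662.81; break-even revenue = 54,662.81 × €377.63 = €20,642,315.63.
Actual sales revenue = 74,890 × €377.63 = €28,280,710.70.
Margin of safety = €28,280,710.70 − €20,642,315.63 = €7,638,395.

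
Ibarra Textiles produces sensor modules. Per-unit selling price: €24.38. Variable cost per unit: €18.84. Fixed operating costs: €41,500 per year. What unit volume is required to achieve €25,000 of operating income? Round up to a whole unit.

Each unit contributes €24.38 − €18.84 = €5.54.
Required volume = (fixed costs + target profit) ÷ CM = (€41,500 + €25,000) ÷ €5.54 = 12,003.61, so 12,004 sensor modules.

12,004 sensor modules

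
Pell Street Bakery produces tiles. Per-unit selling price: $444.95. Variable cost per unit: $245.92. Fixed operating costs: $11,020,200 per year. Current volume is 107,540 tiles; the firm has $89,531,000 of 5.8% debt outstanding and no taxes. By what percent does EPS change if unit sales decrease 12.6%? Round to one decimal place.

Total contribution margin = 107,540 × $199.03 = $21,403,686.20.
EBIT = $21,403,686.20 − $11,020,200 = $10,383,486.20.
After interest of $5,192,798.00, pre-tax earnings = $5,190,688.20.
Degree of combined leverage = contribution ÷ (EBIT − I) = $21,403,686.20 ÷ $5,190,688.20 = 4.1235.
%ΔEPS = DCL × %ΔSales = 4.1235 × -12.6% = -52.0%.

-52.0%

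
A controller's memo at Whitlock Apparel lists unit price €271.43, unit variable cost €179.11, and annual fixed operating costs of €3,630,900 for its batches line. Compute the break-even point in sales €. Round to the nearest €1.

Contribution margin per unit = €271.43 − €179.11 = €92.32, a CM ratio of €92.32 ÷ €271.43 = 0.3401.
Break-even sales = FC ÷ CM ratio = €3,630,900 × €271.43 / €92.32 = €10,675,208.

€10,675,208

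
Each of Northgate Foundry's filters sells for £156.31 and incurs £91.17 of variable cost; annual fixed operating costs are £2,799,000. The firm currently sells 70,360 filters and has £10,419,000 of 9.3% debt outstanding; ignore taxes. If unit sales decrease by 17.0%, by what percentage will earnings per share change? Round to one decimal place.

-95.6%

Contribution at this volume is 70,360 × £65.14 = £4,583,250.40.
Operating income = contribution − fixed costs = £4,583,250.40 − £2,799,000 = £1,784,250.40.
Interest = £968,967.00, so EBIT − I = £815,283.40.
DCL = total CM / (EBIT − I) = £4,583,250.40 / £815,283.40 = 5.6217.
%ΔEPS = DCL × %ΔSales = 5.6217 × -17.0% = -95.6%.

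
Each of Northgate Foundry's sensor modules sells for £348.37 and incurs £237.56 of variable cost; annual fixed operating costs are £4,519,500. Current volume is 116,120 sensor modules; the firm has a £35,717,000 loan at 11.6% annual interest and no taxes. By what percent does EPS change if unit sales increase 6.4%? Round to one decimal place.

+19.6%

At 116,120 units, contribution = 116,120 × £110.81 = £12,867,257.20.
Operating income = contribution − fixed costs = £12,867,257.20 − £4,519,500 = £8,347,757.20.
Interest = £4,143,172.00, so EBIT − I = £4,204,585.20.
Degree of combined leverage = contribution ÷ (EBIT − I) = £12,867,257.20 ÷ £4,204,585.20 = 3.0603.
%ΔEPS = DCL × %ΔSales = 3.0603 × +6.4% = +19.6%.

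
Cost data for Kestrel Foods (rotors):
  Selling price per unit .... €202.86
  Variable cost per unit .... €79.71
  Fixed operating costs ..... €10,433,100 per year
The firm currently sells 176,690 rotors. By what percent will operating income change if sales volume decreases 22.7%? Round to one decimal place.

-43.6%

At 176,690 units, contribution = 176,690 × €123.15 = €21,759,373.50.
Operating income = contribution − fixed costs = €21,759,373.50 − €10,433,100 = €11,326,273.50.
So DOL = total CM / EBIT = €21,759,373.50 / €11,326,273.50 = 1.9211.
%ΔEBIT = DOL × %ΔSales = 1.9211 × -22.7% = -43.6%.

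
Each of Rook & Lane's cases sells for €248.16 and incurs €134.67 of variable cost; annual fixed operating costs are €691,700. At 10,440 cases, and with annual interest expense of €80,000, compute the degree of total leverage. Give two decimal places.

2.87

At 10,440 units, contribution = 10,440 × €113.49 = €1,184,835.60.
Operating income = contribution − fixed costs = €1,184,835.60 − €691,700 = €493,135.60. Interest = €80,000.00.
DOL = €1,184,835.60 ÷ €493,135.60 = 2.4027; DFL = €493,135.60 ÷ €413,135.60 = 1.1936.
DCL = DOL × DFL = 2.4027 × 1.1936 = 2.8679.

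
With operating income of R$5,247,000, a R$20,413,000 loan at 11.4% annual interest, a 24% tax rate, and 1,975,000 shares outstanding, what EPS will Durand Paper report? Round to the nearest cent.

R$1.12

Pre-tax income = R$5,247,000 − R$2,327,082.00 = R$2,919,918.00.
Net income = R$2,919,918.00 × (1 − 0.24) = R$2,219,137.68.
Per share: R$2,219,137.68 / 1,975,000 shares = R$1.12.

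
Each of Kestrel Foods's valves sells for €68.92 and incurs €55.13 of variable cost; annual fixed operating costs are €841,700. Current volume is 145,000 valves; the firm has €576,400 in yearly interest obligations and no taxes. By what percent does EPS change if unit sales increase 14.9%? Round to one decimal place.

Total contribution margin = 145,000 × €13.79 = €1,999,550.00.
Subtracting fixed costs: EBIT = €1,999,550.00 − €841,700 = €1,157,850.00.
After interest of €576,400.00, pre-tax earnings = €581,450.00.
DCL = total CM / (EBIT − I) = €1,999,550.00 / €581,450.00 = 3.4389.
%ΔEPS = DCL × %ΔSales = 3.4389 × +14.9% = +51.2%.

+51.2%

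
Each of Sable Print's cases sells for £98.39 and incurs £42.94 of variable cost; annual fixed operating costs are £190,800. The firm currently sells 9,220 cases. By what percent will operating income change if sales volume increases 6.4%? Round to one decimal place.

At 9,220 units, contribution = 9,220 × £55.45 = £511,249.00.
EBIT = £511,249.00 − £190,800 = £320,449.00.
Degree of operating leverage = £511,249.00 / £320,449.00 = 1.5954.
So EBIT moves 1.5954 × (+6.4%) = +10.2%.

+10.2%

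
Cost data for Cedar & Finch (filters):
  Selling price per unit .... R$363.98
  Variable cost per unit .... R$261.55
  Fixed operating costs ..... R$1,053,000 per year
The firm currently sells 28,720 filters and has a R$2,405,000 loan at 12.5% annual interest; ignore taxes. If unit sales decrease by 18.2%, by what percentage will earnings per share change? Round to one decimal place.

-33.7%

Contribution at this volume is 28,720 × R$102.43 = R$2,941,789.60.
Subtracting fixed costs: EBIT = R$2,941,789.60 − R$1,053,000 = R$1,888,789.60.
Interest = R$300,625.00, so EBIT − I = R$1,588,164.60.
DCL = total CM / (EBIT − I) = R$2,941,789.60 / R$1,588,164.60 = 1.8523.
%ΔEPS = DCL × %ΔSales = 1.8523 × -18.2% = -33.7%.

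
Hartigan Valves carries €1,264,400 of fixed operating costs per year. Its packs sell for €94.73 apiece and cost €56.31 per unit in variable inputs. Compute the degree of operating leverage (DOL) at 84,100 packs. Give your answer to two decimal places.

Total contribution margin = 84,100 × €38.42 = €3,231,122.00.
Operating income = contribution − fixed costs = €3,231,122.00 − €1,264,400 = €1,966,722.00.
So DOL = total CM / EBIT = €3,231,122.00 / €1,966,722.00 = 1.6429.

1.64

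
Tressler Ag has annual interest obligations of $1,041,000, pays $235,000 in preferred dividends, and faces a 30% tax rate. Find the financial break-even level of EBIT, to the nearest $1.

Grossing the preferred dividend up to pre-tax terms: $235,000 / (1 − 0.30) = $335,714.29.
Financial break-even EBIT = interest + D_p ÷ (1 − t) = $1,041,000 + $335,714.29 = $1,376,714.29.

$1,376,714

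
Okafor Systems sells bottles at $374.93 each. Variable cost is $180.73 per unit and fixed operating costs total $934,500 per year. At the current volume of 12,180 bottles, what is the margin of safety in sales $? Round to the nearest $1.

Each unit contributes $374.93 − $180.73 = $194.20. Break-even units = $934,500 ÷ $194.20 = 4,812.05; break-even revenue = 4,812.05 × $374.93 = $1,804,181.69.
Current sales = 12,180 × $374.93 = $4,566,647.40.
Margin of safety = $4,566,647.40 − $1,804,181.69 = $2,762,466.

$2,762,466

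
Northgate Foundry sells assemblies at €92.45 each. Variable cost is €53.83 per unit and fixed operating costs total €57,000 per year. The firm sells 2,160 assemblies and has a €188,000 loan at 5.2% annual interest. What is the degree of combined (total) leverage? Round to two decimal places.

Contribution at this volume is 2,160 × €38.62 = €83,419.20.
EBIT = €83,419.20 − €57,000 = €26,419.20. Interest = €9,776.00.
DOL = €83,419.20 ÷ €26,419.20 = 3.1575; DFL = €26,419.20 ÷ €16,643.20 = 1.5874.
DCL = DOL × DFL = 3.1575 × 1.5874 = 5.0122.

5.01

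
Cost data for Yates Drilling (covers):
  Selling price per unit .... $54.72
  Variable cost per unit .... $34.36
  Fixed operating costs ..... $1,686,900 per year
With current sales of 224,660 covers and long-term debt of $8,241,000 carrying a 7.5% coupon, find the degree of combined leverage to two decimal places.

Total contribution margin = 224,660 × $20.36 = $4,574,077.60.
EBIT = $4,574,077.60 − $1,686,900 = $2,887,177.60. Interest = $618,075.00.
DOL = $4,574,077.60 ÷ $2,887,177.60 = 1.5843; DFL = $2,887,177.60 ÷ $2,269,102.60 = 1.2724.
DCL = DOL × DFL = 1.5843 × 1.2724 = 2.0159.

2.02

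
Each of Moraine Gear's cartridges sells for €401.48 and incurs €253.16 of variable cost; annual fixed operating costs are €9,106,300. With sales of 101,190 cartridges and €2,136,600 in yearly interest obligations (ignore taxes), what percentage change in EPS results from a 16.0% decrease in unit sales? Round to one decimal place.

-63.8%

Contribution at this volume is 101,190 × €148.32 = €15,008,500.80.
Subtracting fixed costs: EBIT = €15,008,500.80 − €9,106,300 = €5,902,200.80.
After interest of €2,136,600.00, pre-tax earnings = €3,765,600.80.
Degree of combined leverage = contribution ÷ (EBIT − I) = €15,008,500.80 ÷ €3,765,600.80 = 3.9857.
EPS therefore changes by 3.9857 × (-16.0%) = -63.8%.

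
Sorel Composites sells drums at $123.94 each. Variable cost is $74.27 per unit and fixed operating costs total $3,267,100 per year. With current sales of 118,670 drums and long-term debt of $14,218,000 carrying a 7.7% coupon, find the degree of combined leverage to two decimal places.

3.85

At 118,670 units, contribution = 118,670 × $49.67 = $5,894,338.90.
EBIT = $5,894,338.90 − $3,267,100 = $2,627,238.90. Interest = $1,094,786.00, so EBIT − I = $1,532,452.90.
Degree of total leverage = total CM / (EBIT − interest) = $5,894,338.90 / $1,532,452.90 = 3.8463.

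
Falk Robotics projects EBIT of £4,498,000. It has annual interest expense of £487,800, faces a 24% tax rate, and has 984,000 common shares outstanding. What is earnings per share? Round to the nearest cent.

Pre-tax income = £4,498,000 − £487,800.00 = £4,010,200.00.
Net income = £4,010,200.00 × (1 − 0.24) = £3,047,752.00.
EPS = £3,047,752.00 ÷ 984,000 = £3.10.

£3.10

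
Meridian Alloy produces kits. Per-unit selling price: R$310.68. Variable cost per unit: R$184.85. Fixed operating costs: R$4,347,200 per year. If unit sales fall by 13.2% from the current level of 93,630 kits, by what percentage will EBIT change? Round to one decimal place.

-20.9%

At 93,630 units, contribution = 93,630 × R$125.83 = R$11,781,462.90.
Operating income = contribution − fixed costs = R$11,781,462.90 − R$4,347,200 = R$7,434,262.90.
DOL = contribution ÷ EBIT = R$11,781,462.90 ÷ R$7,434,262.90 = 1.5848.
%ΔEBIT = DOL × %ΔSales = 1.5848 × -13.2% = -20.9%.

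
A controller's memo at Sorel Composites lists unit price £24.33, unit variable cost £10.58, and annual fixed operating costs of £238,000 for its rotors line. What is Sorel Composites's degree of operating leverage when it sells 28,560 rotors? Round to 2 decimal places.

2.54

Total contribution margin = 28,560 × £13.75 = £392,700.00.
Operating income = contribution − fixed costs = £392,700.00 − £238,000 = £154,700.00.
DOL = contribution ÷ EBIT = £392,700.00 ÷ £154,700.00 = 2.5385.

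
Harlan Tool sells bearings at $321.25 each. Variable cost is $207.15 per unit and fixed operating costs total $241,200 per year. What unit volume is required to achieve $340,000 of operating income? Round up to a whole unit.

5,094 bearings

Contribution margin per unit = $321.25 − $207.15 = $114.10.
Units = (FC + target) / CM = ($241,200 + $340,000) / $114.10 = 5,093.78, so 5,094 bearings.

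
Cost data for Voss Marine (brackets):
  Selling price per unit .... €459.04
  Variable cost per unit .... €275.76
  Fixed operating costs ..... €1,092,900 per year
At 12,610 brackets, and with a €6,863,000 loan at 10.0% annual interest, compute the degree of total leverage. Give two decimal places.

At 12,610 units, contribution = 12,610 × €183.28 = €2,311,160.80.
Operating income = contribution − fixed costs = €2,311,160.80 − €1,092,900 = €1,218,260.80. Interest = €686,300.00, so EBIT − I = €531,960.80.
Degree of total leverage = total CM / (EBIT − interest) = €2,311,160.80 / €531,960.80 = 4.3446.

4.34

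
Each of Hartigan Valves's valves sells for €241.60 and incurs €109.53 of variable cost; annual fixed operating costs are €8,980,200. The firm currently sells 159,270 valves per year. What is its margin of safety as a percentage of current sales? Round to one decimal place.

57.3%

Unit CM = price − variable cost = €241.60 − €109.53 = €132.07. Break-even units = €8,980,200 ÷ €132.07 = 67,995.76; break-even revenue = 67,995.76 × €241.60 = €16,427,775.57.
Current sales = 159,270 × €241.60 = €38,479,632.00.
Margin of safety = (€38,479,632.00 − €16,427,775.57) ÷ €38,479,632.00 = 57.3%.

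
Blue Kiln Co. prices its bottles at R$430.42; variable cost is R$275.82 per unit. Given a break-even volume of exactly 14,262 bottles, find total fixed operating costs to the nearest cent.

Contribution margin per unit = R$430.42 − R$275.82 = R$154.60.
Fixed costs = break-even units × CM = 14,262 × R$154.60 = R$2,204,905.20.

R$2,204,905.20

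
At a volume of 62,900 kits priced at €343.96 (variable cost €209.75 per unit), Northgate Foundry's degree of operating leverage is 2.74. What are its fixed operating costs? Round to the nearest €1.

€5,360,857

At 62,900 units, contribution = 62,900 × €134.21 = €8,441,809.00.
Since DOL = CM ÷ EBIT, EBIT = €8,441,809.00 ÷ 2.74 = €3,080,952.19.
Fixed costs = CM − EBIT = €8,441,809.00 − €3,080,952.19 = €5,360,857.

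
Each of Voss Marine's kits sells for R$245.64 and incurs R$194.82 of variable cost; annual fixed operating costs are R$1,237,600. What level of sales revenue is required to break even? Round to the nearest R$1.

CM per unit = R$245.64 − R$194.82 = R$50.82; CM ratio = R$50.82 / R$245.64 = 0.2069.
Break-even sales = FC ÷ CM ratio = R$1,237,600 × R$245.64 / R$50.82 = R$5,981,977.

R$5,981,977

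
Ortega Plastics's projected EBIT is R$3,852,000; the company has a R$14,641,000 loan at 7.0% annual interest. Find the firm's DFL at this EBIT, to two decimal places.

1.36

Annual interest charges come to R$1,024,870.00.
DFL = EBIT ÷ (EBIT − I) = R$3,852,000 ÷ (R$3,852,000 − R$1,024,870.00) = R$3,852,000 ÷ R$2,827,130.00 = 1.3625.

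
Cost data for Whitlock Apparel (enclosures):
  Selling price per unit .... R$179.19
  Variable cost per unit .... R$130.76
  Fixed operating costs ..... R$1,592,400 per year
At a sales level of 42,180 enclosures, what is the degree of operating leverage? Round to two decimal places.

4.54

Contribution at this volume is 42,180 × R$48.43 = R$2,042,777.40.
Subtracting fixed costs: EBIT = R$2,042,777.40 − R$1,592,400 = R$450,377.40.
Degree of operating leverage = R$2,042,777.40 / R$450,377.40 = 4.5357.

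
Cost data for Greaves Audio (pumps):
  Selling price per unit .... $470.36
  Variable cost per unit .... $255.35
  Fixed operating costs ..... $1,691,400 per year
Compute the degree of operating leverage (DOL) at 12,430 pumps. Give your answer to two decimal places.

2.72

Contribution at this volume is 12,430 × $215.01 = $2,672,574.30.
Subtracting fixed costs: EBIT = $2,672,574.30 − $1,691,400 = $981,174.30.
So DOL = total CM / EBIT = $2,672,574.30 / $981,174.30 = 2.7239.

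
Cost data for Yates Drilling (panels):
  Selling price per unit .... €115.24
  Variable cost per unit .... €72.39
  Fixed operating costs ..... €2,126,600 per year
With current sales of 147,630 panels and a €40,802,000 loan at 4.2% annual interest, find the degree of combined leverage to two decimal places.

At 147,630 units, contribution = 147,630 × €42.85 = €6,325,945.50.
Operating income = contribution − fixed costs = €6,325,945.50 − €2,126,600 = €4,199,345.50. Interest = €1,713,684.00, so EBIT − I = €2,485,661.50.
DCL = contribution ÷ (EBIT − I) = €6,325,945.50 ÷ €2,485,661.50 = 2.5450.

2.54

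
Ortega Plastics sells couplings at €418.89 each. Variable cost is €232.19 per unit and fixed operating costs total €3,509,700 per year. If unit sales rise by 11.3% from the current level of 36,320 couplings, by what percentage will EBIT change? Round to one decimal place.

At 36,320 units, contribution = 36,320 × €186.70 = €6,780,944.00.
Operating income = contribution − fixed costs = €6,780,944.00 − €3,509,700 = €3,271,244.00.
So DOL = total CM / EBIT = €6,780,944.00 / €3,271,244.00 = 2.0729.
Operating income changes by 2.0729 × +11.3% = +23.4%.

+23.4%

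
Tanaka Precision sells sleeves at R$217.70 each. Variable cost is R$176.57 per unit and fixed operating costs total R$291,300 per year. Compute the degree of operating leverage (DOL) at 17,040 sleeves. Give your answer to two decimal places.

1.71

At 17,040 units, contribution = 17,040 × R$41.13 = R$700,855.20.
Subtracting fixed costs: EBIT = R$700,855.20 − R$291,300 = R$409,555.20.
So DOL = total CM / EBIT = R$700,855.20 / R$409,555.20 = 1.7113.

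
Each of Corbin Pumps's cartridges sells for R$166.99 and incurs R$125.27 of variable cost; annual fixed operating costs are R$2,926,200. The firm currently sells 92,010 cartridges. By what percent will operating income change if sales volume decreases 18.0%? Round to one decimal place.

-75.7%

At 92,010 units, contribution = 92,010 × R$41.72 = R$3,838,657.20.
EBIT = R$3,838,657.20 − R$2,926,200 = R$912,457.20.
So DOL = total CM / EBIT = R$3,838,657.20 / R$912,457.20 = 4.2069.
%ΔEBIT = DOL × %ΔSales = 4.2069 × -18.0% = -75.7%.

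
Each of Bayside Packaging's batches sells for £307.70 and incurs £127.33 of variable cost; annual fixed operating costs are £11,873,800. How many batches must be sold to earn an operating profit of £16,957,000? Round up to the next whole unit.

Each unit contributes £307.70 − £127.33 = £180.37.
Units = (FC + target) / CM = (£11,873,800 + £16,957,000) / £180.37 = 159,842.55, so 159,843 batches.

159,843 batches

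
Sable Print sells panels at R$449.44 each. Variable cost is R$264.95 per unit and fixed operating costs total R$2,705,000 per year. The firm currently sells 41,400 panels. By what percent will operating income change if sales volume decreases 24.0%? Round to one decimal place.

Total contribution margin = 41,400 × R$184.49 = R$7,637,886.00.
EBIT = R$7,637,886.00 − R$2,705,000 = R$4,932,886.00.
Degree of operating leverage = R$7,637,886.00 / R$4,932,886.00 = 1.5484.
Operating income changes by 1.5484 × -24.0% = -37.2%.

-37.2%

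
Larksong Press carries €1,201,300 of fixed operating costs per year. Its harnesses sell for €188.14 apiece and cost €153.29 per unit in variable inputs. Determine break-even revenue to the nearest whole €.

€6,485,296

Contribution margin per unit = €188.14 − €153.29 = €34.85, a CM ratio of €34.85 ÷ €188.14 = 0.1852.
Break-even revenue = fixed costs × price ÷ CM = €1,201,300 × €188.14 ÷ €34.85 = €6,485,296.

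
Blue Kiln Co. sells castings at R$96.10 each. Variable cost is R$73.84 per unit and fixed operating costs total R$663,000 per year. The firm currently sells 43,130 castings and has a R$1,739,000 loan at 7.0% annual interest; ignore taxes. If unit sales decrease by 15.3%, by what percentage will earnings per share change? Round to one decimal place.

Contribution at this volume is 43,130 × R$22.26 = R$960,073.80.
Operating income = contribution − fixed costs = R$960,073.80 − R$663,000 = R$297,073.80.
Interest = R$121,730.00, so EBIT − I = R$175,343.80.
DCL = total CM / (EBIT − I) = R$960,073.80 / R$175,343.80 = 5.4754.
EPS therefore changes by 5.4754 × (-15.3%) = -83.8%.

-83.8%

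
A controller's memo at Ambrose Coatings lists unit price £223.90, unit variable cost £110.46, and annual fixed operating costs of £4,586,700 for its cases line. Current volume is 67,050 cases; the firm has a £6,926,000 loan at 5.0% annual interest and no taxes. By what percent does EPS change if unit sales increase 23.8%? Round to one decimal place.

+67.7%

Total contribution margin = 67,050 × £113.44 = £7,606,152.00.
Subtracting fixed costs: EBIT = £7,606,152.00 − £4,586,700 = £3,019,452.00.
After interest of £346,300.00, pre-tax earnings = £2,673,152.00.
DCL = total CM / (EBIT − I) = £7,606,152.00 / £2,673,152.00 = 2.8454.
EPS therefore changes by 2.8454 × (+23.8%) = +67.7%.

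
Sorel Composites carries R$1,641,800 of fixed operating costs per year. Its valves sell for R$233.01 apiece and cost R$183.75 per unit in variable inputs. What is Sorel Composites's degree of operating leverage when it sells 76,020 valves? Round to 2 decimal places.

1.78

At 76,020 units, contribution = 76,020 × R$49.26 = R$3,744,745.20.
Subtracting fixed costs: EBIT = R$3,744,745.20 − R$1,641,800 = R$2,102,945.20.
So DOL = total CM / EBIT = R$3,744,745.20 / R$2,102,945.20 = 1.7807.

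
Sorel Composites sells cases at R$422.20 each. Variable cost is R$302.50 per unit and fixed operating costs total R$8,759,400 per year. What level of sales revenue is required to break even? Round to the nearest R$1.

Contribution margin per unit = R$422.20 − R$302.50 = R$119.70, a CM ratio of R$119.70 ÷ R$422.20 = 0.2835.
Break-even revenue = fixed costs × price ÷ CM = R$8,759,400 × R$422.20 ÷ R$119.70 = R$30,895,728.

R$30,895,728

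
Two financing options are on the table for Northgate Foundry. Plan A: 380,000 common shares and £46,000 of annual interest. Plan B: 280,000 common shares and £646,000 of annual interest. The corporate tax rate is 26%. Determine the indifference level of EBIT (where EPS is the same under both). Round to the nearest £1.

At indifference, (EBIT − 46,000)(1 − t)/380,000 = (EBIT − 646,000)(1 − t)/280,000.
Cancelling (1 − t) and cross-multiplying: 280,000·(EBIT − 46,000) = 380,000·(EBIT − 646,000).
EBIT × (380,000 − 280,000) = 646,000 × 380,000 − 46,000 × 280,000 = 232,600,000,000, so EBIT = 232,600,000,000 ÷ 100,000 = 2,326,000.00.

£2,326,000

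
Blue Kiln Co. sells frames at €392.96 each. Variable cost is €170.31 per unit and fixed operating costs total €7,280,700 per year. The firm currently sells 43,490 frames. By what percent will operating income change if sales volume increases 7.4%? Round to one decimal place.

+29.8%

Contribution at this volume is 43,490 × €222.65 = €9,683,048.50.
Subtracting fixed costs: EBIT = €9,683,048.50 − €7,280,700 = €2,402,348.50.
So DOL = total CM / EBIT = €9,683,048.50 / €2,402,348.50 = 4.0307.
Operating income changes by 4.0307 × +7.4% = +29.8%.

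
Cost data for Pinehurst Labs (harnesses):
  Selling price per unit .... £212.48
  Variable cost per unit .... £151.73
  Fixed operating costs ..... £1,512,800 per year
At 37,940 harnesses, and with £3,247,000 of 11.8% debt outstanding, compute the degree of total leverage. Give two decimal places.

5.64

Total contribution margin = 37,940 × £60.75 = £2,304,855.00.
EBIT = £2,304,855.00 − £1,512,800 = £792,055.00. Interest = £383,146.00, so EBIT − I = £408,909.00.
DCL = contribution ÷ (EBIT − I) = £2,304,855.00 ÷ £408,909.00 = 5.6366.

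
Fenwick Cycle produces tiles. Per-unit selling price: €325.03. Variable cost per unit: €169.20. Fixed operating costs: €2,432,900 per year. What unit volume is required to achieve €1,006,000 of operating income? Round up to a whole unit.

Unit CM = price − variable cost = €325.03 − €169.20 = €155.83.
Required volume = (fixed costs + target profit) ÷ CM = (€2,432,900 + €1,006,000) ÷ €155.83 = 22,068.28, so 22,069 tiles.

22,069 tiles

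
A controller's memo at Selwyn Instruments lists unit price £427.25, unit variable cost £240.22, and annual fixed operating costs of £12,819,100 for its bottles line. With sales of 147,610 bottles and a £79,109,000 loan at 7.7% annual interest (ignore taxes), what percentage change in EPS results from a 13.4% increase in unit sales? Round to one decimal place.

Contribution at this volume is 147,610 × £187.03 = £27,607,498.30.
Operating income = contribution − fixed costs = £27,607,498.30 − £12,819,100 = £14,788,398.30.
Interest = £6,091,393.00, so EBIT − I = £8,697,005.30.
DCL = total CM / (EBIT − I) = £27,607,498.30 / £8,697,005.30 = 3.1744.
%ΔEPS = DCL × %ΔSales = 3.1744 × +13.4% = +42.5%.

+42.5%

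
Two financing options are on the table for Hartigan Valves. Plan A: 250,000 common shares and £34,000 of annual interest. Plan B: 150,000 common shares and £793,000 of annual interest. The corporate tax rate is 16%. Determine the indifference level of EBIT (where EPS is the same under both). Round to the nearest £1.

At indifference, (EBIT − 34,000)(1 − t)/250,000 = (EBIT − 793,000)(1 − t)/150,000.
Cancelling (1 − t) and cross-multiplying: 150,000·(EBIT − 34,000) = 250,000·(EBIT − 793,000).
Solving, EBIT = (793,000·250,000 − 34,000·150,000) / (250,000 − 150,000) = 193,150,000,000 / 100,000 = 1,931,500.00.

£1,931,500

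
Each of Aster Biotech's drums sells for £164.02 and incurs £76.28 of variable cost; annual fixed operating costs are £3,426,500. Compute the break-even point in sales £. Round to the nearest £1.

£6,405,454

Contribution margin per unit = £164.02 − £76.28 = £87.74, a CM ratio of £87.74 ÷ £164.02 = 0.5349.
Break-even revenue = fixed costs × price ÷ CM = £3,426,500 × £164.02 ÷ £87.74 = £6,405,454.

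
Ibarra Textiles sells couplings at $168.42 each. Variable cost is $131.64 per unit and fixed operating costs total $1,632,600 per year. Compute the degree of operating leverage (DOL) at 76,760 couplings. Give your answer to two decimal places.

At 76,760 units, contribution = 76,760 × $36.78 = $2,823,232.80.
EBIT = $2,823,232.80 − $1,632,600 = $1,190,632.80.
So DOL = total CM / EBIT = $2,823,232.80 / $1,190,632.80 = 2.3712.

2.37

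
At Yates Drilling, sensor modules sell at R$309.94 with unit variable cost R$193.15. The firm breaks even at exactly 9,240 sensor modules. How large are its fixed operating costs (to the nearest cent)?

R$1,079,139.60

Unit CM = price − variable cost = R$309.94 − R$193.15 = R$116.79.
Fixed costs = break-even units × CM = 9,240 × R$116.79 = R$1,079,139.60.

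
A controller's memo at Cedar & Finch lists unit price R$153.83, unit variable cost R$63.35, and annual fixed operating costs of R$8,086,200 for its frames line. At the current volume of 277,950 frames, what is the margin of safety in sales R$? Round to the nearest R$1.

R$29,009,257

Contribution margin per unit = R$153.83 − R$63.35 = R$90.48. Break-even units = R$8,086,200 ÷ R$90.48 = 89,370.03; break-even revenue = 89,370.03 × R$153.83 = R$13,747,791.18.
Actual sales revenue = 277,950 × R$153.83 = R$42,757,048.50.
Margin of safety = R$42,757,048.50 − R$13,747,791.18 = R$29,009,257.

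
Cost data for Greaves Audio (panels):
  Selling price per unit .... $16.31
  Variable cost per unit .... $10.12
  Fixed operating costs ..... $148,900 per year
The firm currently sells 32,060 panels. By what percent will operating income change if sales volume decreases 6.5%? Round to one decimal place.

Contribution at this volume is 32,060 × $6.19 = $198,451.40.
EBIT = $198,451.40 − $148,900 = $49,551.40.
So DOL = total CM / EBIT = $198,451.40 / $49,551.40 = 4.0050.
So EBIT moves 4.0050 × (-6.5%) = -26.0%.

-26.0%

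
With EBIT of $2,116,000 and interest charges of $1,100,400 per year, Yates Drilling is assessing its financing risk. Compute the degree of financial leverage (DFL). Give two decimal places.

2.08

Annual interest charges come to $1,100,400.00.
DFL = EBIT ÷ (EBIT − I) = $2,116,000 ÷ ($2,116,000 − $1,100,400.00) = $2,116,000 ÷ $1,015,600.00 = 2.0835.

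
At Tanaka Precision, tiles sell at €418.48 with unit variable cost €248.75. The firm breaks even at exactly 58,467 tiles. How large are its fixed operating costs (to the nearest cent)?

€9,923,603.91

Contribution margin per unit = €418.48 − €248.75 = €169.73.
Since BE = FC / CM, FC = 58,467 × €169.73 = €9,923,603.91.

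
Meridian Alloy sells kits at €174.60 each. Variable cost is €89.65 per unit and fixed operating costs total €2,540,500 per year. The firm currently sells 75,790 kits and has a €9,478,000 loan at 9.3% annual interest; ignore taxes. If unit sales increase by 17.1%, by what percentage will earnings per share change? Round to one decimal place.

+36.5%

At 75,790 units, contribution = 75,790 × €84.95 = €6,438,360.50.
EBIT = €6,438,360.50 − €2,540,500 = €3,897,860.50.
Interest = €881,454.00, so EBIT − I = €3,016,406.50.
DCL = total CM / (EBIT − I) = €6,438,360.50 / €3,016,406.50 = 2.1344.
EPS therefore changes by 2.1344 × (+17.1%) = +36.5%.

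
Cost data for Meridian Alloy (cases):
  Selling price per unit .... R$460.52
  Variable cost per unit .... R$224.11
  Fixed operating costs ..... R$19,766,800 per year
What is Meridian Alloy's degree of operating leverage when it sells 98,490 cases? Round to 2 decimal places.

Contribution at this volume is 98,490 × R$236.41 = R$23,284,020.90.
Subtracting fixed costs: EBIT = R$23,284,020.90 − R$19,766,800 = R$3,517,220.90.
So DOL = total CM / EBIT = R$23,284,020.90 / R$3,517,220.90 = 6.6200.

6.62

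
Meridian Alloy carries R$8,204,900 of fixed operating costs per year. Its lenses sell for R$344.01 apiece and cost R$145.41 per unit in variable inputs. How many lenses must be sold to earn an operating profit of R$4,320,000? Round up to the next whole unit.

Unit CM = price − variable cost = R$344.01 − R$145.41 = R$198.60.
Units = (FC + target) / CM = (R$8,204,900 + R$4,320,000) / R$198.60 = 63,065.96, so 63,066 lenses.

63,066 lenses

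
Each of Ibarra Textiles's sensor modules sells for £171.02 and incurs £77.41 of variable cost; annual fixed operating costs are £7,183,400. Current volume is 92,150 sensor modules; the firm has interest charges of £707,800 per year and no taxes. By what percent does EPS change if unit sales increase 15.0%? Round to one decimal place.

Contribution at this volume is 92,150 × £93.61 = £8,626,161.50.
Operating income = contribution − fixed costs = £8,626,161.50 − £7,183,400 = £1,442,761.50.
After interest of £707,800.00, pre-tax earnings = £734,961.50.
DCL = total CM / (EBIT − I) = £8,626,161.50 / £734,961.50 = 11.7369.
%ΔEPS = DCL × %ΔSales = 11.7369 × +15.0% = +176.1%.

+176.1%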